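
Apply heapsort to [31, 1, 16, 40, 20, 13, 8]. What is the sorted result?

Build heap: [40, 31, 16, 1, 20, 13, 8]
Extract 40: [31, 20, 16, 1, 8, 13, 40]
Extract 31: [20, 13, 16, 1, 8, 31, 40]
Extract 20: [16, 13, 8, 1, 20, 31, 40]
Extract 16: [13, 1, 8, 16, 20, 31, 40]
Extract 13: [8, 1, 13, 16, 20, 31, 40]
Extract 8: [1, 8, 13, 16, 20, 31, 40]


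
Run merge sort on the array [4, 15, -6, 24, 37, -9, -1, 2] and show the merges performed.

Divide and conquer:
  Merge [4] + [15] -> [4, 15]
  Merge [-6] + [24] -> [-6, 24]
  Merge [4, 15] + [-6, 24] -> [-6, 4, 15, 24]
  Merge [37] + [-9] -> [-9, 37]
  Merge [-1] + [2] -> [-1, 2]
  Merge [-9, 37] + [-1, 2] -> [-9, -1, 2, 37]
  Merge [-6, 4, 15, 24] + [-9, -1, 2, 37] -> [-9, -6, -1, 2, 4, 15, 24, 37]


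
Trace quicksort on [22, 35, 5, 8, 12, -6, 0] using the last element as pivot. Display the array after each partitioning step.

Partition 1: pivot=0 at index 1 -> [-6, 0, 5, 8, 12, 22, 35]
Partition 2: pivot=35 at index 6 -> [-6, 0, 5, 8, 12, 22, 35]
Partition 3: pivot=22 at index 5 -> [-6, 0, 5, 8, 12, 22, 35]
Partition 4: pivot=12 at index 4 -> [-6, 0, 5, 8, 12, 22, 35]
Partition 5: pivot=8 at index 3 -> [-6, 0, 5, 8, 12, 22, 35]


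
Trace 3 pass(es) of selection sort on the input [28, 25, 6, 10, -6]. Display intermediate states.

Pass 1: Select minimum -6 at index 4, swap -> [-6, 25, 6, 10, 28]
Pass 2: Select minimum 6 at index 2, swap -> [-6, 6, 25, 10, 28]
Pass 3: Select minimum 10 at index 3, swap -> [-6, 6, 10, 25, 28]


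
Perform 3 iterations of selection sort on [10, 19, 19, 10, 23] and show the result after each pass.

Pass 1: Select minimum 10 at index 0, swap -> [10, 19, 19, 10, 23]
Pass 2: Select minimum 10 at index 3, swap -> [10, 10, 19, 19, 23]
Pass 3: Select minimum 19 at index 2, swap -> [10, 10, 19, 19, 23]


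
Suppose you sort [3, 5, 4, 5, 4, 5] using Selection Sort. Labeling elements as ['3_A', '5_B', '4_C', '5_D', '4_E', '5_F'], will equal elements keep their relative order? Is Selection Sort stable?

Trace Selection Sort on the labeled array (the key is the number; the letter only tracks identity):
  Pass 1: minimum 3_A is already at index 0; no swap -> [3_A, 5_B, 4_C, 5_D, 4_E, 5_F]
  Pass 2: minimum of unsorted part is 4_C at index 2; swap it with 5_B at index 1 -> [3_A, 4_C, 5_B, 5_D, 4_E, 5_F]
  Pass 3: minimum of unsorted part is 4_E at index 4; swap it with 5_B at index 2 -> [3_A, 4_C, 4_E, 5_D, 5_B, 5_F]
  Pass 4: minimum 5_D is already at index 3; no swap -> [3_A, 4_C, 4_E, 5_D, 5_B, 5_F]
  Pass 5: minimum 5_B is already at index 4; no swap -> [3_A, 4_C, 4_E, 5_D, 5_B, 5_F]
Final order: [3_A, 4_C, 4_E, 5_D, 5_B, 5_F]
Equal keys:
  value 4: originally 4_C, 4_E; after sorting 4_C, 4_E -> order preserved
  value 5: originally 5_B, 5_D, 5_F; after sorting 5_D, 5_B, 5_F -> order changed
Equal keys were reordered, so Selection Sort is not stable: the long-range swap that moves the minimum into place can carry an element past an equal key. (One such input is enough; an unstable sort may happen to preserve order on other inputs, but it gives no guarantee.)
Answer: Not stable


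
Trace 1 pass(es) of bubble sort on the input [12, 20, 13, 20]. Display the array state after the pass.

After pass 1: [12, 13, 20, 20] (1 swaps)
Total swaps: 1


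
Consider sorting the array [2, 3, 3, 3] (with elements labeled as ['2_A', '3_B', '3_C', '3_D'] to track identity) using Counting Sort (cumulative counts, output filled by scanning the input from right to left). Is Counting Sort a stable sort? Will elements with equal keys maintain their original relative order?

Trace Counting Sort on the labeled array (the key is the number; the letter only tracks identity):
  Counts for values 0..3: [0, 0, 1, 3]
  Cumulative counts: [0, 0, 1, 4]
  Scan right to left: place 3_D at output index 3
  Scan right to left: place 3_C at output index 2
  Scan right to left: place 3_B at output index 1
  Scan right to left: place 2_A at output index 0
  Output: [2_A, 3_B, 3_C, 3_D]
Equal keys:
  value 3: originally 3_B, 3_C, 3_D; after sorting 3_B, 3_C, 3_D -> order preserved
All equal keys kept their original relative order. Counting Sort is stable: scanning the input right to left with decreasing cumulative counts places later duplicates at later output positions.
Answer: Stable


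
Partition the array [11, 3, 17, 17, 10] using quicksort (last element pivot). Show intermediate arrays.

Partition 1: pivot=10 at index 1 -> [3, 10, 17, 17, 11]
Partition 2: pivot=11 at index 2 -> [3, 10, 11, 17, 17]
Partition 3: pivot=17 at index 4 -> [3, 10, 11, 17, 17]


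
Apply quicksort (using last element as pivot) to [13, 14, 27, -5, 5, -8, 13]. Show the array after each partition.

Partition 1: pivot=13 at index 4 -> [13, -5, 5, -8, 13, 14, 27]
Partition 2: pivot=-8 at index 0 -> [-8, -5, 5, 13, 13, 14, 27]
Partition 3: pivot=13 at index 3 -> [-8, -5, 5, 13, 13, 14, 27]
Partition 4: pivot=5 at index 2 -> [-8, -5, 5, 13, 13, 14, 27]
Partition 5: pivot=27 at index 6 -> [-8, -5, 5, 13, 13, 14, 27]


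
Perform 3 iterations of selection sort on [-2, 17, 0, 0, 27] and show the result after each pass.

Pass 1: Select minimum -2 at index 0, swap -> [-2, 17, 0, 0, 27]
Pass 2: Select minimum 0 at index 2, swap -> [-2, 0, 17, 0, 27]
Pass 3: Select minimum 0 at index 3, swap -> [-2, 0, 0, 17, 27]


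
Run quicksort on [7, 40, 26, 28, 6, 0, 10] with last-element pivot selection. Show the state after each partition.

Partition 1: pivot=10 at index 3 -> [7, 6, 0, 10, 40, 26, 28]
Partition 2: pivot=0 at index 0 -> [0, 6, 7, 10, 40, 26, 28]
Partition 3: pivot=7 at index 2 -> [0, 6, 7, 10, 40, 26, 28]
Partition 4: pivot=28 at index 5 -> [0, 6, 7, 10, 26, 28, 40]


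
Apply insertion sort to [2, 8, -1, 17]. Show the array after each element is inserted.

First element 2 is already 'sorted'
Insert 8: shifted 0 elements -> [2, 8, -1, 17]
Insert -1: shifted 2 elements -> [-1, 2, 8, 17]
Insert 17: shifted 0 elements -> [-1, 2, 8, 17]


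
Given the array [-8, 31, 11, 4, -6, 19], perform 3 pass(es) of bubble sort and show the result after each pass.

After pass 1: [-8, 11, 4, -6, 19, 31] (4 swaps)
After pass 2: [-8, 4, -6, 11, 19, 31] (2 swaps)
After pass 3: [-8, -6, 4, 11, 19, 31] (1 swaps)
Total swaps: 7


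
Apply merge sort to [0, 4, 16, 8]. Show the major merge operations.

Divide and conquer:
  Merge [0] + [4] -> [0, 4]
  Merge [16] + [8] -> [8, 16]
  Merge [0, 4] + [8, 16] -> [0, 4, 8, 16]


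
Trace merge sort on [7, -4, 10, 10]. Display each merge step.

Divide and conquer:
  Merge [7] + [-4] -> [-4, 7]
  Merge [10] + [10] -> [10, 10]
  Merge [-4, 7] + [10, 10] -> [-4, 7, 10, 10]


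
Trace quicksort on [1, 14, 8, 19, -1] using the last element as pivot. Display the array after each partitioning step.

Partition 1: pivot=-1 at index 0 -> [-1, 14, 8, 19, 1]
Partition 2: pivot=1 at index 1 -> [-1, 1, 8, 19, 14]
Partition 3: pivot=14 at index 3 -> [-1, 1, 8, 14, 19]


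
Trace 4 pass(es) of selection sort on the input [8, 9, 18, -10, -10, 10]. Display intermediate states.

Pass 1: Select minimum -10 at index 3, swap -> [-10, 9, 18, 8, -10, 10]
Pass 2: Select minimum -10 at index 4, swap -> [-10, -10, 18, 8, 9, 10]
Pass 3: Select minimum 8 at index 3, swap -> [-10, -10, 8, 18, 9, 10]
Pass 4: Select minimum 9 at index 4, swap -> [-10, -10, 8, 9, 18, 10]


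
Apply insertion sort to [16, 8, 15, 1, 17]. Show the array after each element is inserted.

First element 16 is already 'sorted'
Insert 8: shifted 1 elements -> [8, 16, 15, 1, 17]
Insert 15: shifted 1 elements -> [8, 15, 16, 1, 17]
Insert 1: shifted 3 elements -> [1, 8, 15, 16, 17]
Insert 17: shifted 0 elements -> [1, 8, 15, 16, 17]


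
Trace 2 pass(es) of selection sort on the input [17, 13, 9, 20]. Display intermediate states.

Pass 1: Select minimum 9 at index 2, swap -> [9, 13, 17, 20]
Pass 2: Select minimum 13 at index 1, swap -> [9, 13, 17, 20]


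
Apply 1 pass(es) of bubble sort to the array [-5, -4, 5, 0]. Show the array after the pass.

After pass 1: [-5, -4, 0, 5] (1 swaps)
Total swaps: 1


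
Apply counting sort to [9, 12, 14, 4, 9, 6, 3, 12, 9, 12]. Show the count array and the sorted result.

Count array: [0, 0, 0, 1, 1, 0, 1, 0, 0, 3, 0, 0, 3, 0, 1]
(count[i] = number of elements equal to i)
Cumulative count: [0, 0, 0, 1, 2, 2, 3, 3, 3, 6, 6, 6, 9, 9, 10]
Sorted: [3, 4, 6, 9, 9, 9, 12, 12, 12, 14]


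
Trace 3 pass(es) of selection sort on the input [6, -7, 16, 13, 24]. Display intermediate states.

Pass 1: Select minimum -7 at index 1, swap -> [-7, 6, 16, 13, 24]
Pass 2: Select minimum 6 at index 1, swap -> [-7, 6, 16, 13, 24]
Pass 3: Select minimum 13 at index 3, swap -> [-7, 6, 13, 16, 24]


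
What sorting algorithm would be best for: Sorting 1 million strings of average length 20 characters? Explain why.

Best choice: MSD radix sort or Mergesort
Reason: MSD radix sort is a non-comparison sort that buckets the strings by successive character positions, running in time proportional to the total number of characters examined rather than O(n log n) string comparisons; mergesort is a stable O(n log n)-comparison alternative that works for arbitrary variable-length keys


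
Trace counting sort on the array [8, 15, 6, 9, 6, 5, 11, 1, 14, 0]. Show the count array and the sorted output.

Count array: [1, 1, 0, 0, 0, 1, 2, 0, 1, 1, 0, 1, 0, 0, 1, 1]
(count[i] = number of elements equal to i)
Cumulative count: [1, 2, 2, 2, 2, 3, 5, 5, 6, 7, 7, 8, 8, 8, 9, 10]
Sorted: [0, 1, 5, 6, 6, 8, 9, 11, 14, 15]


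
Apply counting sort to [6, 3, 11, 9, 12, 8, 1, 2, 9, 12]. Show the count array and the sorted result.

Count array: [0, 1, 1, 1, 0, 0, 1, 0, 1, 2, 0, 1, 2]
(count[i] = number of elements equal to i)
Cumulative count: [0, 1, 2, 3, 3, 3, 4, 4, 5, 7, 7, 8, 10]
Sorted: [1, 2, 3, 6, 8, 9, 9, 11, 12, 12]


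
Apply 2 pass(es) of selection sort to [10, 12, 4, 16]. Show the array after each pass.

Pass 1: Select minimum 4 at index 2, swap -> [4, 12, 10, 16]
Pass 2: Select minimum 10 at index 2, swap -> [4, 10, 12, 16]


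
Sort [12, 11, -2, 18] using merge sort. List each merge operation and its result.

Divide and conquer:
  Merge [12] + [11] -> [11, 12]
  Merge [-2] + [18] -> [-2, 18]
  Merge [11, 12] + [-2, 18] -> [-2, 11, 12, 18]


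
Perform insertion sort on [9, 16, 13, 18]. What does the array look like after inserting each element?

First element 9 is already 'sorted'
Insert 16: shifted 0 elements -> [9, 16, 13, 18]
Insert 13: shifted 1 elements -> [9, 13, 16, 18]
Insert 18: shifted 0 elements -> [9, 13, 16, 18]


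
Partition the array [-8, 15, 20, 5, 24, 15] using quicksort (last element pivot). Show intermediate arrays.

Partition 1: pivot=15 at index 3 -> [-8, 15, 5, 15, 24, 20]
Partition 2: pivot=5 at index 1 -> [-8, 5, 15, 15, 24, 20]
Partition 3: pivot=20 at index 4 -> [-8, 5, 15, 15, 20, 24]


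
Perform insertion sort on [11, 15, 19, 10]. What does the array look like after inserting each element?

First element 11 is already 'sorted'
Insert 15: shifted 0 elements -> [11, 15, 19, 10]
Insert 19: shifted 0 elements -> [11, 15, 19, 10]
Insert 10: shifted 3 elements -> [10, 11, 15, 19]


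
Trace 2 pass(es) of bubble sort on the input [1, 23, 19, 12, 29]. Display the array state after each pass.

After pass 1: [1, 19, 12, 23, 29] (2 swaps)
After pass 2: [1, 12, 19, 23, 29] (1 swaps)
Total swaps: 3


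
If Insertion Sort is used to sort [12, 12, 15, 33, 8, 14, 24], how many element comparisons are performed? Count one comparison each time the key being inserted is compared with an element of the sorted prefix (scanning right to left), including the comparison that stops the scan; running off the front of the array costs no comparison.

Insert 12: 12 <= 12 (stop) = 1 comparison(s) -> [12, 12, 15, 33, 8, 14, 24]
Insert 15: 12 <= 15 (stop) = 1 comparison(s) -> [12, 12, 15, 33, 8, 14, 24]
Insert 33: 15 <= 33 (stop) = 1 comparison(s) -> [12, 12, 15, 33, 8, 14, 24]
Insert 8: 33 > 8 (shift), 15 > 8 (shift), 12 > 8 (shift), 12 > 8 (shift), reached front = 4 comparison(s) -> [8, 12, 12, 15, 33, 14, 24]
Insert 14: 33 > 14 (shift), 15 > 14 (shift), 12 <= 14 (stop) = 3 comparison(s) -> [8, 12, 12, 14, 15, 33, 24]
Insert 24: 33 > 24 (shift), 15 <= 24 (stop) = 2 comparison(s) -> [8, 12, 12, 14, 15, 24, 33]
Total comparisons: 1 + 1 + 1 + 4 + 3 + 2 = 12


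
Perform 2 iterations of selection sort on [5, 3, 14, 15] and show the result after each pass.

Pass 1: Select minimum 3 at index 1, swap -> [3, 5, 14, 15]
Pass 2: Select minimum 5 at index 1, swap -> [3, 5, 14, 15]


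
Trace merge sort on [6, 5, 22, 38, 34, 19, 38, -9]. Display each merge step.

Divide and conquer:
  Merge [6] + [5] -> [5, 6]
  Merge [22] + [38] -> [22, 38]
  Merge [5, 6] + [22, 38] -> [5, 6, 22, 38]
  Merge [34] + [19] -> [19, 34]
  Merge [38] + [-9] -> [-9, 38]
  Merge [19, 34] + [-9, 38] -> [-9, 19, 34, 38]
  Merge [5, 6, 22, 38] + [-9, 19, 34, 38] -> [-9, 5, 6, 19, 22, 34, 38, 38]


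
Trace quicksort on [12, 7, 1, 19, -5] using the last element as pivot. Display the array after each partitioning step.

Partition 1: pivot=-5 at index 0 -> [-5, 7, 1, 19, 12]
Partition 2: pivot=12 at index 3 -> [-5, 7, 1, 12, 19]
Partition 3: pivot=1 at index 1 -> [-5, 1, 7, 12, 19]


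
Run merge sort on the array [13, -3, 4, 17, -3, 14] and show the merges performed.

Divide and conquer:
  Merge [-3] + [4] -> [-3, 4]
  Merge [13] + [-3, 4] -> [-3, 4, 13]
  Merge [-3] + [14] -> [-3, 14]
  Merge [17] + [-3, 14] -> [-3, 14, 17]
  Merge [-3, 4, 13] + [-3, 14, 17] -> [-3, -3, 4, 13, 14, 17]


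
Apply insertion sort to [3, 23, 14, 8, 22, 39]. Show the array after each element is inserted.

First element 3 is already 'sorted'
Insert 23: shifted 0 elements -> [3, 23, 14, 8, 22, 39]
Insert 14: shifted 1 elements -> [3, 14, 23, 8, 22, 39]
Insert 8: shifted 2 elements -> [3, 8, 14, 23, 22, 39]
Insert 22: shifted 1 elements -> [3, 8, 14, 22, 23, 39]
Insert 39: shifted 0 elements -> [3, 8, 14, 22, 23, 39]


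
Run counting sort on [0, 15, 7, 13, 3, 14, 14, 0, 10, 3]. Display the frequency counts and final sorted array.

Count array: [2, 0, 0, 2, 0, 0, 0, 1, 0, 0, 1, 0, 0, 1, 2, 1]
(count[i] = number of elements equal to i)
Cumulative count: [2, 2, 2, 4, 4, 4, 4, 5, 5, 5, 6, 6, 6, 7, 9, 10]
Sorted: [0, 0, 3, 3, 7, 10, 13, 14, 14, 15]


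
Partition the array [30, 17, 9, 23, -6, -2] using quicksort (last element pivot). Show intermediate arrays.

Partition 1: pivot=-2 at index 1 -> [-6, -2, 9, 23, 30, 17]
Partition 2: pivot=17 at index 3 -> [-6, -2, 9, 17, 30, 23]
Partition 3: pivot=23 at index 4 -> [-6, -2, 9, 17, 23, 30]


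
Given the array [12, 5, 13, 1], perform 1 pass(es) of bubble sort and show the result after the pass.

After pass 1: [5, 12, 1, 13] (2 swaps)
Total swaps: 2


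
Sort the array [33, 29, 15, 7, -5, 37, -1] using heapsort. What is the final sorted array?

Build heap: [37, 29, 33, 7, -5, 15, -1]
Extract 37: [33, 29, 15, 7, -5, -1, 37]
Extract 33: [29, 7, 15, -1, -5, 33, 37]
Extract 29: [15, 7, -5, -1, 29, 33, 37]
Extract 15: [7, -1, -5, 15, 29, 33, 37]
Extract 7: [-1, -5, 7, 15, 29, 33, 37]
Extract -1: [-5, -1, 7, 15, 29, 33, 37]


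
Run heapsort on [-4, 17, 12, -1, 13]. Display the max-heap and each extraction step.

Build heap: [17, 13, 12, -1, -4]
Extract 17: [13, -1, 12, -4, 17]
Extract 13: [12, -1, -4, 13, 17]
Extract 12: [-1, -4, 12, 13, 17]
Extract -1: [-4, -1, 12, 13, 17]


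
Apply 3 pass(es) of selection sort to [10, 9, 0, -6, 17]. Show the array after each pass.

Pass 1: Select minimum -6 at index 3, swap -> [-6, 9, 0, 10, 17]
Pass 2: Select minimum 0 at index 2, swap -> [-6, 0, 9, 10, 17]
Pass 3: Select minimum 9 at index 2, swap -> [-6, 0, 9, 10, 17]


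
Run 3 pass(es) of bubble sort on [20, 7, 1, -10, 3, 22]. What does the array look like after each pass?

After pass 1: [7, 1, -10, 3, 20, 22] (4 swaps)
After pass 2: [1, -10, 3, 7, 20, 22] (3 swaps)
After pass 3: [-10, 1, 3, 7, 20, 22] (1 swaps)
Total swaps: 8


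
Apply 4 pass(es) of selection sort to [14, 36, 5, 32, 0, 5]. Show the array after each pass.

Pass 1: Select minimum 0 at index 4, swap -> [0, 36, 5, 32, 14, 5]
Pass 2: Select minimum 5 at index 2, swap -> [0, 5, 36, 32, 14, 5]
Pass 3: Select minimum 5 at index 5, swap -> [0, 5, 5, 32, 14, 36]
Pass 4: Select minimum 14 at index 4, swap -> [0, 5, 5, 14, 32, 36]


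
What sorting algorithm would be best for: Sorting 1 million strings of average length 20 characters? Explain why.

Best choice: MSD radix sort or Mergesort
Reason: MSD radix sort is a non-comparison sort that buckets the strings by successive character positions, running in time proportional to the total number of characters examined rather than O(n log n) string comparisons; mergesort is a stable O(n log n)-comparison alternative that works for arbitrary variable-length keys


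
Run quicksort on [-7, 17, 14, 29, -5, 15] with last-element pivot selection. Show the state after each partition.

Partition 1: pivot=15 at index 3 -> [-7, 14, -5, 15, 17, 29]
Partition 2: pivot=-5 at index 1 -> [-7, -5, 14, 15, 17, 29]
Partition 3: pivot=29 at index 5 -> [-7, -5, 14, 15, 17, 29]


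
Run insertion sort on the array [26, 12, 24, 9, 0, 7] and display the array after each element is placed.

First element 26 is already 'sorted'
Insert 12: shifted 1 elements -> [12, 26, 24, 9, 0, 7]
Insert 24: shifted 1 elements -> [12, 24, 26, 9, 0, 7]
Insert 9: shifted 3 elements -> [9, 12, 24, 26, 0, 7]
Insert 0: shifted 4 elements -> [0, 9, 12, 24, 26, 7]
Insert 7: shifted 4 elements -> [0, 7, 9, 12, 24, 26]


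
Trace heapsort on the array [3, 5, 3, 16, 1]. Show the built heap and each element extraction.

Build heap: [16, 5, 3, 3, 1]
Extract 16: [5, 3, 3, 1, 16]
Extract 5: [3, 1, 3, 5, 16]
Extract 3: [3, 1, 3, 5, 16]
Extract 3: [1, 3, 3, 5, 16]


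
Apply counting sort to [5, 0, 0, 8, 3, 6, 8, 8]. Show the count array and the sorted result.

Count array: [2, 0, 0, 1, 0, 1, 1, 0, 3]
(count[i] = number of elements equal to i)
Cumulative count: [2, 2, 2, 3, 3, 4, 5, 5, 8]
Sorted: [0, 0, 3, 5, 6, 8, 8, 8]


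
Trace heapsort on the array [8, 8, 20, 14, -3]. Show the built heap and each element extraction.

Build heap: [20, 14, 8, 8, -3]
Extract 20: [14, 8, 8, -3, 20]
Extract 14: [8, -3, 8, 14, 20]
Extract 8: [8, -3, 8, 14, 20]
Extract 8: [-3, 8, 8, 14, 20]


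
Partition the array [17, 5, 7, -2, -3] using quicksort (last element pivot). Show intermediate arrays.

Partition 1: pivot=-3 at index 0 -> [-3, 5, 7, -2, 17]
Partition 2: pivot=17 at index 4 -> [-3, 5, 7, -2, 17]
Partition 3: pivot=-2 at index 1 -> [-3, -2, 7, 5, 17]
Partition 4: pivot=5 at index 2 -> [-3, -2, 5, 7, 17]


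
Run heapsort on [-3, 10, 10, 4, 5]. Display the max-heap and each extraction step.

Build heap: [10, 5, 10, 4, -3]
Extract 10: [10, 5, -3, 4, 10]
Extract 10: [5, 4, -3, 10, 10]
Extract 5: [4, -3, 5, 10, 10]
Extract 4: [-3, 4, 5, 10, 10]


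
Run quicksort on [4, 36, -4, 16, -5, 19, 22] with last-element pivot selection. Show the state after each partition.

Partition 1: pivot=22 at index 5 -> [4, -4, 16, -5, 19, 22, 36]
Partition 2: pivot=19 at index 4 -> [4, -4, 16, -5, 19, 22, 36]
Partition 3: pivot=-5 at index 0 -> [-5, -4, 16, 4, 19, 22, 36]
Partition 4: pivot=4 at index 2 -> [-5, -4, 4, 16, 19, 22, 36]


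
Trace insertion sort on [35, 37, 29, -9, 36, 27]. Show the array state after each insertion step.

First element 35 is already 'sorted'
Insert 37: shifted 0 elements -> [35, 37, 29, -9, 36, 27]
Insert 29: shifted 2 elements -> [29, 35, 37, -9, 36, 27]
Insert -9: shifted 3 elements -> [-9, 29, 35, 37, 36, 27]
Insert 36: shifted 1 elements -> [-9, 29, 35, 36, 37, 27]
Insert 27: shifted 4 elements -> [-9, 27, 29, 35, 36, 37]


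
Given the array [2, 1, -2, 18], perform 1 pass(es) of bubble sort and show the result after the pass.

After pass 1: [1, -2, 2, 18] (2 swaps)
Total swaps: 2


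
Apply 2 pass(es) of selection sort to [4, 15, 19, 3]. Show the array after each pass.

Pass 1: Select minimum 3 at index 3, swap -> [3, 15, 19, 4]
Pass 2: Select minimum 4 at index 3, swap -> [3, 4, 19, 15]


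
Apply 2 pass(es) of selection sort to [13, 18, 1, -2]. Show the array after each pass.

Pass 1: Select minimum -2 at index 3, swap -> [-2, 18, 1, 13]
Pass 2: Select minimum 1 at index 2, swap -> [-2, 1, 18, 13]


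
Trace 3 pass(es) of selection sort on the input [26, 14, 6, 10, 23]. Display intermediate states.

Pass 1: Select minimum 6 at index 2, swap -> [6, 14, 26, 10, 23]
Pass 2: Select minimum 10 at index 3, swap -> [6, 10, 26, 14, 23]
Pass 3: Select minimum 14 at index 3, swap -> [6, 10, 14, 26, 23]


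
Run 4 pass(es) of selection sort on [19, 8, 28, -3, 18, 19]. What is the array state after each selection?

Pass 1: Select minimum -3 at index 3, swap -> [-3, 8, 28, 19, 18, 19]
Pass 2: Select minimum 8 at index 1, swap -> [-3, 8, 28, 19, 18, 19]
Pass 3: Select minimum 18 at index 4, swap -> [-3, 8, 18, 19, 28, 19]
Pass 4: Select minimum 19 at index 3, swap -> [-3, 8, 18, 19, 28, 19]


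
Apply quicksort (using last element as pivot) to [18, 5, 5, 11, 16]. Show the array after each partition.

Partition 1: pivot=16 at index 3 -> [5, 5, 11, 16, 18]
Partition 2: pivot=11 at index 2 -> [5, 5, 11, 16, 18]
Partition 3: pivot=5 at index 1 -> [5, 5, 11, 16, 18]


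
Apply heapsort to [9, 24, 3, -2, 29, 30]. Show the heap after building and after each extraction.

Build heap: [30, 29, 9, -2, 24, 3]
Extract 30: [29, 24, 9, -2, 3, 30]
Extract 29: [24, 3, 9, -2, 29, 30]
Extract 24: [9, 3, -2, 24, 29, 30]
Extract 9: [3, -2, 9, 24, 29, 30]
Extract 3: [-2, 3, 9, 24, 29, 30]


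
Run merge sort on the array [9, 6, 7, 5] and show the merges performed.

Divide and conquer:
  Merge [9] + [6] -> [6, 9]
  Merge [7] + [5] -> [5, 7]
  Merge [6, 9] + [5, 7] -> [5, 6, 7, 9]


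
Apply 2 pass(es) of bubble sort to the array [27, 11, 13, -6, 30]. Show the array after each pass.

After pass 1: [11, 13, -6, 27, 30] (3 swaps)
After pass 2: [11, -6, 13, 27, 30] (1 swaps)
Total swaps: 4


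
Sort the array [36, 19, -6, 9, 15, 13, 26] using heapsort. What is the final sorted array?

Build heap: [36, 19, 26, 9, 15, 13, -6]
Extract 36: [26, 19, 13, 9, 15, -6, 36]
Extract 26: [19, 15, 13, 9, -6, 26, 36]
Extract 19: [15, 9, 13, -6, 19, 26, 36]
Extract 15: [13, 9, -6, 15, 19, 26, 36]
Extract 13: [9, -6, 13, 15, 19, 26, 36]
Extract 9: [-6, 9, 13, 15, 19, 26, 36]


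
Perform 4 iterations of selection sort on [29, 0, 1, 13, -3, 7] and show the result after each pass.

Pass 1: Select minimum -3 at index 4, swap -> [-3, 0, 1, 13, 29, 7]
Pass 2: Select minimum 0 at index 1, swap -> [-3, 0, 1, 13, 29, 7]
Pass 3: Select minimum 1 at index 2, swap -> [-3, 0, 1, 13, 29, 7]
Pass 4: Select minimum 7 at index 5, swap -> [-3, 0, 1, 7, 29, 13]


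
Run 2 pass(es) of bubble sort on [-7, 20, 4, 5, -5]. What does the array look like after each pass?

After pass 1: [-7, 4, 5, -5, 20] (3 swaps)
After pass 2: [-7, 4, -5, 5, 20] (1 swaps)
Total swaps: 4


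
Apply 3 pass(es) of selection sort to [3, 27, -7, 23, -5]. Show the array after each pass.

Pass 1: Select minimum -7 at index 2, swap -> [-7, 27, 3, 23, -5]
Pass 2: Select minimum -5 at index 4, swap -> [-7, -5, 3, 23, 27]
Pass 3: Select minimum 3 at index 2, swap -> [-7, -5, 3, 23, 27]


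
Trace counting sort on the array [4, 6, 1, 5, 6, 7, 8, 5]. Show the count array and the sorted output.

Count array: [0, 1, 0, 0, 1, 2, 2, 1, 1]
(count[i] = number of elements equal to i)
Cumulative count: [0, 1, 1, 1, 2, 4, 6, 7, 8]
Sorted: [1, 4, 5, 5, 6, 6, 7, 8]


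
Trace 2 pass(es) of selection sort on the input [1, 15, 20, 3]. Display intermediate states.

Pass 1: Select minimum 1 at index 0, swap -> [1, 15, 20, 3]
Pass 2: Select minimum 3 at index 3, swap -> [1, 3, 20, 15]


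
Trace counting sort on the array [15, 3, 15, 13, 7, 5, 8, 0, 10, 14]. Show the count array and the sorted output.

Count array: [1, 0, 0, 1, 0, 1, 0, 1, 1, 0, 1, 0, 0, 1, 1, 2]
(count[i] = number of elements equal to i)
Cumulative count: [1, 1, 1, 2, 2, 3, 3, 4, 5, 5, 6, 6, 6, 7, 8, 10]
Sorted: [0, 3, 5, 7, 8, 10, 13, 14, 15, 15]


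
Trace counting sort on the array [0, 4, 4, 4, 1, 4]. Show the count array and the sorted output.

Count array: [1, 1, 0, 0, 4]
(count[i] = number of elements equal to i)
Cumulative count: [1, 2, 2, 2, 6]
Sorted: [0, 1, 4, 4, 4, 4]


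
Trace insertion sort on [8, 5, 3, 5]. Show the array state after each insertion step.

First element 8 is already 'sorted'
Insert 5: shifted 1 elements -> [5, 8, 3, 5]
Insert 3: shifted 2 elements -> [3, 5, 8, 5]
Insert 5: shifted 1 elements -> [3, 5, 5, 8]


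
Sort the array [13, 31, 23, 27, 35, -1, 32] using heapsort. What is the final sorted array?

Build heap: [35, 31, 32, 27, 13, -1, 23]
Extract 35: [32, 31, 23, 27, 13, -1, 35]
Extract 32: [31, 27, 23, -1, 13, 32, 35]
Extract 31: [27, 13, 23, -1, 31, 32, 35]
Extract 27: [23, 13, -1, 27, 31, 32, 35]
Extract 23: [13, -1, 23, 27, 31, 32, 35]
Extract 13: [-1, 13, 23, 27, 31, 32, 35]


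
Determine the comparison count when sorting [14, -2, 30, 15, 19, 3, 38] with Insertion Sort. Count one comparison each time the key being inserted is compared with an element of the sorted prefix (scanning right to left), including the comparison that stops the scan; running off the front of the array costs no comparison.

Insert -2: 14 > -2 (shift), reached front = 1 comparison(s) -> [-2, 14, 30, 15, 19, 3, 38]
Insert 30: 14 <= 30 (stop) = 1 comparison(s) -> [-2, 14, 30, 15, 19, 3, 38]
Insert 15: 30 > 15 (shift), 14 <= 15 (stop) = 2 comparison(s) -> [-2, 14, 15, 30, 19, 3, 38]
Insert 19: 30 > 19 (shift), 15 <= 19 (stop) = 2 comparison(s) -> [-2, 14, 15, 19, 30, 3, 38]
Insert 3: 30 > 3 (shift), 19 > 3 (shift), 15 > 3 (shift), 14 > 3 (shift), -2 <= 3 (stop) = 5 comparison(s) -> [-2, 3, 14, 15, 19, 30, 38]
Insert 38: 30 <= 38 (stop) = 1 comparison(s) -> [-2, 3, 14, 15, 19, 30, 38]
Total comparisons: 1 + 1 + 2 + 2 + 5 + 1 = 12


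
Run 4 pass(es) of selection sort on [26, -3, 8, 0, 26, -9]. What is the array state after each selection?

Pass 1: Select minimum -9 at index 5, swap -> [-9, -3, 8, 0, 26, 26]
Pass 2: Select minimum -3 at index 1, swap -> [-9, -3, 8, 0, 26, 26]
Pass 3: Select minimum 0 at index 3, swap -> [-9, -3, 0, 8, 26, 26]
Pass 4: Select minimum 8 at index 3, swap -> [-9, -3, 0, 8, 26, 26]


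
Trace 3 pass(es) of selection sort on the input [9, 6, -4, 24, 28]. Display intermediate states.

Pass 1: Select minimum -4 at index 2, swap -> [-4, 6, 9, 24, 28]
Pass 2: Select minimum 6 at index 1, swap -> [-4, 6, 9, 24, 28]
Pass 3: Select minimum 9 at index 2, swap -> [-4, 6, 9, 24, 28]


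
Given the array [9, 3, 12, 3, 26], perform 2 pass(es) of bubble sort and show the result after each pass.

After pass 1: [3, 9, 3, 12, 26] (2 swaps)
After pass 2: [3, 3, 9, 12, 26] (1 swaps)
Total swaps: 3


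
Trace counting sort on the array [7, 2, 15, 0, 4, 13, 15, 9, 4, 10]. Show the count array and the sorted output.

Count array: [1, 0, 1, 0, 2, 0, 0, 1, 0, 1, 1, 0, 0, 1, 0, 2]
(count[i] = number of elements equal to i)
Cumulative count: [1, 1, 2, 2, 4, 4, 4, 5, 5, 6, 7, 7, 7, 8, 8, 10]
Sorted: [0, 2, 4, 4, 7, 9, 10, 13, 15, 15]


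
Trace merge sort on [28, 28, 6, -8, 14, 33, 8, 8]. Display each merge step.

Divide and conquer:
  Merge [28] + [28] -> [28, 28]
  Merge [6] + [-8] -> [-8, 6]
  Merge [28, 28] + [-8, 6] -> [-8, 6, 28, 28]
  Merge [14] + [33] -> [14, 33]
  Merge [8] + [8] -> [8, 8]
  Merge [14, 33] + [8, 8] -> [8, 8, 14, 33]
  Merge [-8, 6, 28, 28] + [8, 8, 14, 33] -> [-8, 6, 8, 8, 14, 28, 28, 33]


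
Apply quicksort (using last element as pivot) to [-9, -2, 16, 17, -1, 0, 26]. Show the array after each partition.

Partition 1: pivot=26 at index 6 -> [-9, -2, 16, 17, -1, 0, 26]
Partition 2: pivot=0 at index 3 -> [-9, -2, -1, 0, 16, 17, 26]
Partition 3: pivot=-1 at index 2 -> [-9, -2, -1, 0, 16, 17, 26]
Partition 4: pivot=-2 at index 1 -> [-9, -2, -1, 0, 16, 17, 26]
Partition 5: pivot=17 at index 5 -> [-9, -2, -1, 0, 16, 17, 26]


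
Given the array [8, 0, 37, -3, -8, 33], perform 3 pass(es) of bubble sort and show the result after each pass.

After pass 1: [0, 8, -3, -8, 33, 37] (4 swaps)
After pass 2: [0, -3, -8, 8, 33, 37] (2 swaps)
After pass 3: [-3, -8, 0, 8, 33, 37] (2 swaps)
Total swaps: 8


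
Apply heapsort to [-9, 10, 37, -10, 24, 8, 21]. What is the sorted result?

Build heap: [37, 24, 21, -10, 10, 8, -9]
Extract 37: [24, 10, 21, -10, -9, 8, 37]
Extract 24: [21, 10, 8, -10, -9, 24, 37]
Extract 21: [10, -9, 8, -10, 21, 24, 37]
Extract 10: [8, -9, -10, 10, 21, 24, 37]
Extract 8: [-9, -10, 8, 10, 21, 24, 37]
Extract -9: [-10, -9, 8, 10, 21, 24, 37]


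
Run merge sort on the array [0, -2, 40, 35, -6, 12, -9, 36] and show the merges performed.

Divide and conquer:
  Merge [0] + [-2] -> [-2, 0]
  Merge [40] + [35] -> [35, 40]
  Merge [-2, 0] + [35, 40] -> [-2, 0, 35, 40]
  Merge [-6] + [12] -> [-6, 12]
  Merge [-9] + [36] -> [-9, 36]
  Merge [-6, 12] + [-9, 36] -> [-9, -6, 12, 36]
  Merge [-2, 0, 35, 40] + [-9, -6, 12, 36] -> [-9, -6, -2, 0, 12, 35, 36, 40]


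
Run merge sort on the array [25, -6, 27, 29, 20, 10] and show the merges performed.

Divide and conquer:
  Merge [-6] + [27] -> [-6, 27]
  Merge [25] + [-6, 27] -> [-6, 25, 27]
  Merge [20] + [10] -> [10, 20]
  Merge [29] + [10, 20] -> [10, 20, 29]
  Merge [-6, 25, 27] + [10, 20, 29] -> [-6, 10, 20, 25, 27, 29]


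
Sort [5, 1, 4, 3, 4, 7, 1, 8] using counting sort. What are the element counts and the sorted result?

Count array: [0, 2, 0, 1, 2, 1, 0, 1, 1]
(count[i] = number of elements equal to i)
Cumulative count: [0, 2, 2, 3, 5, 6, 6, 7, 8]
Sorted: [1, 1, 3, 4, 4, 5, 7, 8]


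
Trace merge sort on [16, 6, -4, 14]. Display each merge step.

Divide and conquer:
  Merge [16] + [6] -> [6, 16]
  Merge [-4] + [14] -> [-4, 14]
  Merge [6, 16] + [-4, 14] -> [-4, 6, 14, 16]


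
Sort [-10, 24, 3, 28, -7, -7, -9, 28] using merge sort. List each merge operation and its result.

Divide and conquer:
  Merge [-10] + [24] -> [-10, 24]
  Merge [3] + [28] -> [3, 28]
  Merge [-10, 24] + [3, 28] -> [-10, 3, 24, 28]
  Merge [-7] + [-7] -> [-7, -7]
  Merge [-9] + [28] -> [-9, 28]
  Merge [-7, -7] + [-9, 28] -> [-9, -7, -7, 28]
  Merge [-10, 3, 24, 28] + [-9, -7, -7, 28] -> [-10, -9, -7, -7, 3, 24, 28, 28]


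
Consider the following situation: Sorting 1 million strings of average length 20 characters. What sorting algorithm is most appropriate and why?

Best choice: MSD radix sort or Mergesort
Reason: MSD radix sort is a non-comparison sort that buckets the strings by successive character positions, running in time proportional to the total number of characters examined rather than O(n log n) string comparisons; mergesort is a stable O(n log n)-comparison alternative that works for arbitrary variable-length keys


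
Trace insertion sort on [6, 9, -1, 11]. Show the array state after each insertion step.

First element 6 is already 'sorted'
Insert 9: shifted 0 elements -> [6, 9, -1, 11]
Insert -1: shifted 2 elements -> [-1, 6, 9, 11]
Insert 11: shifted 0 elements -> [-1, 6, 9, 11]


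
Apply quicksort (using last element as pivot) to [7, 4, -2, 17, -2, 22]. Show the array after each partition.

Partition 1: pivot=22 at index 5 -> [7, 4, -2, 17, -2, 22]
Partition 2: pivot=-2 at index 1 -> [-2, -2, 7, 17, 4, 22]
Partition 3: pivot=4 at index 2 -> [-2, -2, 4, 17, 7, 22]
Partition 4: pivot=7 at index 3 -> [-2, -2, 4, 7, 17, 22]


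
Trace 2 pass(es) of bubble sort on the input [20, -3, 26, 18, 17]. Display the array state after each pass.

After pass 1: [-3, 20, 18, 17, 26] (3 swaps)
After pass 2: [-3, 18, 17, 20, 26] (2 swaps)
Total swaps: 5


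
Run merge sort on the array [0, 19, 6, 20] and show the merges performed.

Divide and conquer:
  Merge [0] + [19] -> [0, 19]
  Merge [6] + [20] -> [6, 20]
  Merge [0, 19] + [6, 20] -> [0, 6, 19, 20]


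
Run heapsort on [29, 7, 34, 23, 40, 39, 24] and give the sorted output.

Build heap: [40, 29, 39, 23, 7, 34, 24]
Extract 40: [39, 29, 34, 23, 7, 24, 40]
Extract 39: [34, 29, 24, 23, 7, 39, 40]
Extract 34: [29, 23, 24, 7, 34, 39, 40]
Extract 29: [24, 23, 7, 29, 34, 39, 40]
Extract 24: [23, 7, 24, 29, 34, 39, 40]
Extract 23: [7, 23, 24, 29, 34, 39, 40]


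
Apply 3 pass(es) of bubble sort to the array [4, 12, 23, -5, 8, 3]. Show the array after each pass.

After pass 1: [4, 12, -5, 8, 3, 23] (3 swaps)
After pass 2: [4, -5, 8, 3, 12, 23] (3 swaps)
After pass 3: [-5, 4, 3, 8, 12, 23] (2 swaps)
Total swaps: 8


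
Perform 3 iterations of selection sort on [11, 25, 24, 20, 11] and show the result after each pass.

Pass 1: Select minimum 11 at index 0, swap -> [11, 25, 24, 20, 11]
Pass 2: Select minimum 11 at index 4, swap -> [11, 11, 24, 20, 25]
Pass 3: Select minimum 20 at index 3, swap -> [11, 11, 20, 24, 25]


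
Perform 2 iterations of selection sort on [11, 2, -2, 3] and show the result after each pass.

Pass 1: Select minimum -2 at index 2, swap -> [-2, 2, 11, 3]
Pass 2: Select minimum 2 at index 1, swap -> [-2, 2, 11, 3]


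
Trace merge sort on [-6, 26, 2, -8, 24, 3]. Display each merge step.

Divide and conquer:
  Merge [26] + [2] -> [2, 26]
  Merge [-6] + [2, 26] -> [-6, 2, 26]
  Merge [24] + [3] -> [3, 24]
  Merge [-8] + [3, 24] -> [-8, 3, 24]
  Merge [-6, 2, 26] + [-8, 3, 24] -> [-8, -6, 2, 3, 24, 26]


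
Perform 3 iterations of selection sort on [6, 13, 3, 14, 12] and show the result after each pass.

Pass 1: Select minimum 3 at index 2, swap -> [3, 13, 6, 14, 12]
Pass 2: Select minimum 6 at index 2, swap -> [3, 6, 13, 14, 12]
Pass 3: Select minimum 12 at index 4, swap -> [3, 6, 12, 14, 13]


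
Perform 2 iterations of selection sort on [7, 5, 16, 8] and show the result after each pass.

Pass 1: Select minimum 5 at index 1, swap -> [5, 7, 16, 8]
Pass 2: Select minimum 7 at index 1, swap -> [5, 7, 16, 8]


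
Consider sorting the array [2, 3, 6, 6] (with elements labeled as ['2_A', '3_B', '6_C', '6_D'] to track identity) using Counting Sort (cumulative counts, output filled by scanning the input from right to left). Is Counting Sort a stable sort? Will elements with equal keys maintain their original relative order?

Trace Counting Sort on the labeled array (the key is the number; the letter only tracks identity):
  Counts for values 0..6: [0, 0, 1, 1, 0, 0, 2]
  Cumulative counts: [0, 0, 1, 2, 2, 2, 4]
  Scan right to left: place 6_D at output index 3
  Scan right to left: place 6_C at output index 2
  Scan right to left: place 3_B at output index 1
  Scan right to left: place 2_A at output index 0
  Output: [2_A, 3_B, 6_C, 6_D]
Equal keys:
  value 6: originally 6_C, 6_D; after sorting 6_C, 6_D -> order preserved
All equal keys kept their original relative order. Counting Sort is stable: scanning the input right to left with decreasing cumulative counts places later duplicates at later output positions.
Answer: Stable


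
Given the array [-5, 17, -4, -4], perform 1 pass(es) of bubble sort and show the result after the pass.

After pass 1: [-5, -4, -4, 17] (2 swaps)
Total swaps: 2


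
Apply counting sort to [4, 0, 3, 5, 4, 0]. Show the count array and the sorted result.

Count array: [2, 0, 0, 1, 2, 1]
(count[i] = number of elements equal to i)
Cumulative count: [2, 2, 2, 3, 5, 6]
Sorted: [0, 0, 3, 4, 4, 5]


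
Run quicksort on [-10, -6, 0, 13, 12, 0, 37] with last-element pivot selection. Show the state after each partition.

Partition 1: pivot=37 at index 6 -> [-10, -6, 0, 13, 12, 0, 37]
Partition 2: pivot=0 at index 3 -> [-10, -6, 0, 0, 12, 13, 37]
Partition 3: pivot=0 at index 2 -> [-10, -6, 0, 0, 12, 13, 37]
Partition 4: pivot=-6 at index 1 -> [-10, -6, 0, 0, 12, 13, 37]
Partition 5: pivot=13 at index 5 -> [-10, -6, 0, 0, 12, 13, 37]


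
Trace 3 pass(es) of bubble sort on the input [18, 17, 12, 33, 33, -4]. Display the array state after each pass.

After pass 1: [17, 12, 18, 33, -4, 33] (3 swaps)
After pass 2: [12, 17, 18, -4, 33, 33] (2 swaps)
After pass 3: [12, 17, -4, 18, 33, 33] (1 swaps)
Total swaps: 6


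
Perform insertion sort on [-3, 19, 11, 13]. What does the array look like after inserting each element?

First element -3 is already 'sorted'
Insert 19: shifted 0 elements -> [-3, 19, 11, 13]
Insert 11: shifted 1 elements -> [-3, 11, 19, 13]
Insert 13: shifted 1 elements -> [-3, 11, 13, 19]


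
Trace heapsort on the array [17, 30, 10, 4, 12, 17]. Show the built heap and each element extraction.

Build heap: [30, 17, 17, 4, 12, 10]
Extract 30: [17, 12, 17, 4, 10, 30]
Extract 17: [17, 12, 10, 4, 17, 30]
Extract 17: [12, 4, 10, 17, 17, 30]
Extract 12: [10, 4, 12, 17, 17, 30]
Extract 10: [4, 10, 12, 17, 17, 30]


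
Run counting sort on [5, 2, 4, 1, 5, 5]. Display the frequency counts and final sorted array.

Count array: [0, 1, 1, 0, 1, 3]
(count[i] = number of elements equal to i)
Cumulative count: [0, 1, 2, 2, 3, 6]
Sorted: [1, 2, 4, 5, 5, 5]


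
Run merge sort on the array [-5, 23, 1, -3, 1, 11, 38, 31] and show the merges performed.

Divide and conquer:
  Merge [-5] + [23] -> [-5, 23]
  Merge [1] + [-3] -> [-3, 1]
  Merge [-5, 23] + [-3, 1] -> [-5, -3, 1, 23]
  Merge [1] + [11] -> [1, 11]
  Merge [38] + [31] -> [31, 38]
  Merge [1, 11] + [31, 38] -> [1, 11, 31, 38]
  Merge [-5, -3, 1, 23] + [1, 11, 31, 38] -> [-5, -3, 1, 1, 11, 23, 31, 38]


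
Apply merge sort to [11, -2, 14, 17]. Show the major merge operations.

Divide and conquer:
  Merge [11] + [-2] -> [-2, 11]
  Merge [14] + [17] -> [14, 17]
  Merge [-2, 11] + [14, 17] -> [-2, 11, 14, 17]


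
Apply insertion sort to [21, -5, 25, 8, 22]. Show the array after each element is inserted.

First element 21 is already 'sorted'
Insert -5: shifted 1 elements -> [-5, 21, 25, 8, 22]
Insert 25: shifted 0 elements -> [-5, 21, 25, 8, 22]
Insert 8: shifted 2 elements -> [-5, 8, 21, 25, 22]
Insert 22: shifted 1 elements -> [-5, 8, 21, 22, 25]


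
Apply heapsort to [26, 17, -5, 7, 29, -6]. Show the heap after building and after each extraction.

Build heap: [29, 26, -5, 7, 17, -6]
Extract 29: [26, 17, -5, 7, -6, 29]
Extract 26: [17, 7, -5, -6, 26, 29]
Extract 17: [7, -6, -5, 17, 26, 29]
Extract 7: [-5, -6, 7, 17, 26, 29]
Extract -5: [-6, -5, 7, 17, 26, 29]


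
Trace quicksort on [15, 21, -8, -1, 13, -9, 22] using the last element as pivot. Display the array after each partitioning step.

Partition 1: pivot=22 at index 6 -> [15, 21, -8, -1, 13, -9, 22]
Partition 2: pivot=-9 at index 0 -> [-9, 21, -8, -1, 13, 15, 22]
Partition 3: pivot=15 at index 4 -> [-9, -8, -1, 13, 15, 21, 22]
Partition 4: pivot=13 at index 3 -> [-9, -8, -1, 13, 15, 21, 22]
Partition 5: pivot=-1 at index 2 -> [-9, -8, -1, 13, 15, 21, 22]


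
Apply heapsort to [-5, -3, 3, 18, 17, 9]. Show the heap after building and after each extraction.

Build heap: [18, 17, 9, -3, -5, 3]
Extract 18: [17, 3, 9, -3, -5, 18]
Extract 17: [9, 3, -5, -3, 17, 18]
Extract 9: [3, -3, -5, 9, 17, 18]
Extract 3: [-3, -5, 3, 9, 17, 18]
Extract -3: [-5, -3, 3, 9, 17, 18]


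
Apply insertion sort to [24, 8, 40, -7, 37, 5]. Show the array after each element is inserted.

First element 24 is already 'sorted'
Insert 8: shifted 1 elements -> [8, 24, 40, -7, 37, 5]
Insert 40: shifted 0 elements -> [8, 24, 40, -7, 37, 5]
Insert -7: shifted 3 elements -> [-7, 8, 24, 40, 37, 5]
Insert 37: shifted 1 elements -> [-7, 8, 24, 37, 40, 5]
Insert 5: shifted 4 elements -> [-7, 5, 8, 24, 37, 40]


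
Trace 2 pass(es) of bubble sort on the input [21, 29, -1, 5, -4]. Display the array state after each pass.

After pass 1: [21, -1, 5, -4, 29] (3 swaps)
After pass 2: [-1, 5, -4, 21, 29] (3 swaps)
Total swaps: 6


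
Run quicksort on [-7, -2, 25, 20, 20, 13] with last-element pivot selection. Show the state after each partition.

Partition 1: pivot=13 at index 2 -> [-7, -2, 13, 20, 20, 25]
Partition 2: pivot=-2 at index 1 -> [-7, -2, 13, 20, 20, 25]
Partition 3: pivot=25 at index 5 -> [-7, -2, 13, 20, 20, 25]
Partition 4: pivot=20 at index 4 -> [-7, -2, 13, 20, 20, 25]
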